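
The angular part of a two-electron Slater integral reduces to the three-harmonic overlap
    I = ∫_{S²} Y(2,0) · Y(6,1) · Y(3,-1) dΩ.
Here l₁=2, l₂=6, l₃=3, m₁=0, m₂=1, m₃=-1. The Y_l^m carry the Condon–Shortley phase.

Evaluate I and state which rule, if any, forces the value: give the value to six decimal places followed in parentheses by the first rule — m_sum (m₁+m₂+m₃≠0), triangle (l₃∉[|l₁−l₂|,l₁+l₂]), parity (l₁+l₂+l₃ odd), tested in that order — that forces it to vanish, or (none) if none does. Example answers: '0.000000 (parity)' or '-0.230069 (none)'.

0.000000 (triangle)

triangle: need 4≤l₃≤8, have 3; I=0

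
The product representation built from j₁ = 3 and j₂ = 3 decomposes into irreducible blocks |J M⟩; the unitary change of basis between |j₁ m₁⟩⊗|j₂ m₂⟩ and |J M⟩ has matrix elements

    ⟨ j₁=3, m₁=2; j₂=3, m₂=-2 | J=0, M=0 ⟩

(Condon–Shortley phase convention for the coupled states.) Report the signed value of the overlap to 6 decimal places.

−√(1/7) ≈ -0.377964

j₁+j₂−J=6  J+j₁−j₂=0  J−j₁+j₂=0  j₁+j₂+J+1=7
(j₁±m₁, j₂±m₂, J±M) = (5,1,1,5,0,0)
P² = 14400/7
sum k=1..1:
  [1] −1/120 = -1/120
S = -1/120
C² = P²·S² = 1/7 ; C = -0.377964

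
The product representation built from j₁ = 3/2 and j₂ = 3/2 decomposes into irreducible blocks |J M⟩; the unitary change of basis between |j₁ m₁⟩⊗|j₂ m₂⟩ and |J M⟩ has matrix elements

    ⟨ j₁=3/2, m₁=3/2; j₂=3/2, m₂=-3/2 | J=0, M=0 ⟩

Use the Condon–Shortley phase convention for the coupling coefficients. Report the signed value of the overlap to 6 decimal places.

√[1·3!0!0!/4! · 3!0!0!3!0!0!] = √(9)
  +(−1)^0/∏(0,3,0,0,0,0)! = 1/6  (running 1/6)
⟨..|..⟩ = √(9)·(1/6) = +0.500000

+0.500000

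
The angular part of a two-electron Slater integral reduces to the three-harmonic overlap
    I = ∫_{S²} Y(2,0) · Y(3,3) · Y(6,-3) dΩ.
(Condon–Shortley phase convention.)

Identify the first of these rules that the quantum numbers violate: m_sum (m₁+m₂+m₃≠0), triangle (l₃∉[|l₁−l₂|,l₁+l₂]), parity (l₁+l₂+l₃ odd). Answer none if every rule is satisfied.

Σmᵢ = 0  ✓
l₃∈[|l₁−l₂|,l₁+l₂]=[1,5] required, l₃=6 fails  ✗
Σlᵢ = 11 ⇒ odd

triangle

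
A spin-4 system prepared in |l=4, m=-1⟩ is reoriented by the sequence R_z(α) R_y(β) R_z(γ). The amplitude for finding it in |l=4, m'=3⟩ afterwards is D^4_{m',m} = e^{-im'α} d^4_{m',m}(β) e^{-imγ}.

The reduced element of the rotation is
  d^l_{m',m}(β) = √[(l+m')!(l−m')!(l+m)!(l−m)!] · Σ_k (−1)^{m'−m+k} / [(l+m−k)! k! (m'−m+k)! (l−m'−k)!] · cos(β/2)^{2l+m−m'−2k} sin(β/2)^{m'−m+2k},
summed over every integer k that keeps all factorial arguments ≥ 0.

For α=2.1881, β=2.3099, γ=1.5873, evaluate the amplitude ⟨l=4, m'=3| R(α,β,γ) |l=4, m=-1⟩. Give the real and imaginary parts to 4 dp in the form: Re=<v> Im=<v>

First d^4_{3,-1}(β=2.3099), then the phase factors e^{-i(3)α} and e^{-i(-1)γ}:
With c≡cos(β/2)=0.403964 and s≡sin(β/2)=0.914775, N=[5040·1·6·120]^{1/2}=1904.940944
The bounds max(0,m−m')=0 and min(l+m,l−m')=1 give 2 terms
  k=0: (−1)^4·1904.9409/(144)·0.4040^4·0.9148^4 = +0.246688
  k=1: (−1)^5·1904.9409/(240)·0.4040^2·0.9148^6 = -0.758999
d^4_{3,-1}(2.3099) = +0.246688 -0.758999 = -0.512311
Attach z-rotation phases: D = e^{-i(3)(2.1881)}·(-0.512311)·e^{-i(-1)(1.5873)} = -0.133987-0.494480i

Re=-0.1340 Im=-0.4945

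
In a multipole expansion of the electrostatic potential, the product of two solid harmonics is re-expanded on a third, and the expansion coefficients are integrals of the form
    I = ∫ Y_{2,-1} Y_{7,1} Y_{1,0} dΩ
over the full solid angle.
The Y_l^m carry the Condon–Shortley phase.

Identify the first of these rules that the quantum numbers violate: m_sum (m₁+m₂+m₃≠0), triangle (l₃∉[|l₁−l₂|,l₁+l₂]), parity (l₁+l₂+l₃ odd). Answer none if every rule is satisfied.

Σmᵢ = 0  ✓
l₃∈[|l₁−l₂|,l₁+l₂]=[5,9] required, l₃=1 fails  ✗
Σlᵢ = 10 ⇒ even

triangle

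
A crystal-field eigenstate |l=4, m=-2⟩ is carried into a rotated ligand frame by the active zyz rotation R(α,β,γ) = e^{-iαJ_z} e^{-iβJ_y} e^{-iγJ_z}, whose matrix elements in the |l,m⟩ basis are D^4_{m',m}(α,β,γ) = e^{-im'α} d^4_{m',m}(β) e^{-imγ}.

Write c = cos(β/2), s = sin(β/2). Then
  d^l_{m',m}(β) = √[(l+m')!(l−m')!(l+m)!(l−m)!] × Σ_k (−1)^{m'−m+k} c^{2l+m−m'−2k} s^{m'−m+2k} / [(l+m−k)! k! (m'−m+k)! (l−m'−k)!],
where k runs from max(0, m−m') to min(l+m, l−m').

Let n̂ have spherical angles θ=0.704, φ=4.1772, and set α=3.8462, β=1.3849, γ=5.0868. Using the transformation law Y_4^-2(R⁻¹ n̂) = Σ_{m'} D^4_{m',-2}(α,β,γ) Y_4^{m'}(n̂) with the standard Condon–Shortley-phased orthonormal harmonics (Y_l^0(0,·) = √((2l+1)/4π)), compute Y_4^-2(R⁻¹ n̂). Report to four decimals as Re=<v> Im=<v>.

Need the full column D^4_{m',-2} for m'=−4..4 at α=3.8462, β=1.3849, γ=5.0868.
cos(β/2)=0.769684, sin(β/2)=0.638425
d^4_{-4,-2}: single k=2 term ⇒ +0.448409;  D = +0.408396+0.185157i
d^4_{-3,-2}: k∈[1..2] ⇒ +0.382263 -0.789001 = -0.406738;  D = +0.391016-0.111993i
d^4_{-2,-2}: k∈[0..2] ⇒ +0.123169 -1.016895 +0.874542 = -0.019185;  D = -0.010630+0.015971i
d^4_{-1,-2}: k∈[0..2] ⇒ -0.433445 +1.491071 -0.683914 = +0.373712;  D = +0.043761+0.371141i
d^4_{0,-2}: k∈[0..2] ⇒ +0.803926 -1.474957 +0.380544 = -0.290487;  D = +0.212779+0.197756i
d^4_{1,-2}: k∈[0..2] ⇒ -0.994047 +1.025871 -0.141162 = -0.109338;  D = -0.109231-0.004833i
d^4_{2,-2}: k∈[0..2] ⇒ +0.874542 -0.481354 +0.027598 = +0.420785;  D = -0.332316+0.258121i
d^4_{3,-2}: k∈[0..1] ⇒ -0.542840 +0.124493 = -0.418347;  D = -0.085488+0.409519i
d^4_{4,-2}: single k=0 term ⇒ +0.212257;  D = +0.101540+0.186394i
Y_4^{m'}(θ=0.704,φ=4.1772) and Σ D·Y over m':
  (+0.4084+0.1852i)·(-0.0419+0.0654i)  (+0.3910-0.1120i)·(+0.2586+0.0090i)  (-0.0106+0.0160i)·(-0.2063-0.3772i)  (+0.0438+0.3711i)·(-0.1271+0.2143i)  (+0.2128+0.1978i)·(-0.2766+0.0000i)  (-0.1092-0.0048i)·(+0.1271+0.2143i)  (-0.3323+0.2581i)·(-0.2063+0.3772i)  (-0.0855+0.4095i)·(-0.2586+0.0090i)  (+0.1015+0.1864i)·(-0.0419-0.0654i)
Y_4^-2(R⁻¹ n̂) = -0.078146-0.421975i

Re=-0.0781 Im=-0.4220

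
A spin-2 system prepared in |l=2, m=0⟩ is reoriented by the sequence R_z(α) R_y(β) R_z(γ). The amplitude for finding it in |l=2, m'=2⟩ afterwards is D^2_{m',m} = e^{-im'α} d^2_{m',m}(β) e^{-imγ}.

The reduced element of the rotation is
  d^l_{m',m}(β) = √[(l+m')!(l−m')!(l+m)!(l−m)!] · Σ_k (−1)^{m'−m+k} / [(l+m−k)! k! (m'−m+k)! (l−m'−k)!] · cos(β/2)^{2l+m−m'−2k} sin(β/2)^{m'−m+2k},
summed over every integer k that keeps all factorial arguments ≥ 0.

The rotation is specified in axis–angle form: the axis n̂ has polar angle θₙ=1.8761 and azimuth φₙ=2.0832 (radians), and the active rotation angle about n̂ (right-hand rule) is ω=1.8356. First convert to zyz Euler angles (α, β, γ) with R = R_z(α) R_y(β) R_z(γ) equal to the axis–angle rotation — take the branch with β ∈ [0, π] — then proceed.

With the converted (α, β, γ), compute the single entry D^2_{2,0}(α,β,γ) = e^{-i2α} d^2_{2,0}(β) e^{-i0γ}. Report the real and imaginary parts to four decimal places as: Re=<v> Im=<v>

Re=0.5763 Im=-0.1632

Axis–angle → zyz. n̂ = (sinθₙcosφₙ, sinθₙsinφₙ, cosθₙ) = (-0.467601, +0.831264, -0.300583), ω = 1.8356.
R = I cosω + sinω [n̂]ₓ + (1−cosω) n̂n̂ᵀ gives
  R = [+0.014156, -0.200325, +0.979627; -0.780536, +0.610127, +0.136045; -0.624951, -0.766560, -0.147723]
β = atan2(√(R₁₃²+R₂₃²), R₃₃) = 1.719062; α = atan2(R₂₃, R₁₃) mod 2π = 0.137991; γ = atan2(R₃₂, −R₃₁) mod 2π = 5.396369
First d^2_{2,0}(β=1.7191), then the phase factors e^{-i(2)α} and e^{-i(0)γ}:
c=cos(1.719062/2)=0.652793, s=sin(1.719062/2)=0.757537; N=√[24·1·2·2]=9.797959
k∈{0} keeps every argument non-negative
  k=0: (−1)^2·9.7980/(4)·0.6528^2·0.7575^2 = +0.599009
d^2_{2,0}(1.7191) = +0.599009
Attach z-rotation phases: D = e^{-i(2)(0.1380)}·(+0.599009)·e^{-i(0)(5.3964)} = +0.576341-0.163226i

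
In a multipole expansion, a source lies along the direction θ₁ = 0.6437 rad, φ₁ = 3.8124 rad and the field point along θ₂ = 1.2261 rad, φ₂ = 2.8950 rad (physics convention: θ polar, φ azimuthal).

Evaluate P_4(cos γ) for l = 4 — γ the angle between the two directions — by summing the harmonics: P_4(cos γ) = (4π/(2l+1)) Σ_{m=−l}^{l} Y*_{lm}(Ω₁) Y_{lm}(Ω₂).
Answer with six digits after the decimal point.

Expand P_4 via completeness: Σ_{m} conj(Y_{4,m}) at Ω₁ times Y_{4,m} at Ω₂ —
  [-4]  conj(Y_{4,-4})(Ω₁) = -0.05149 + 0.02540j ; Y_{4,-4}(Ω₂) = 0.19158 + 0.28961j ; Δ = -0.01722 - 0.01004j
  [-3]  conj(Y_{4,-3})(Ω₁) = 0.09250 - 0.19566j ; Y_{4,-3}(Ω₂) = -0.26045 - 0.23771j ; Δ = -0.07060 + 0.02897j
  [-2]  conj(Y_{4,-2})(Ω₁) = 0.09522 + 0.40819j ; Y_{4,-2}(Ω₂) = -0.05239 - 0.02816j ; Δ = 0.00651 - 0.02407j
  [-1]  conj(Y_{4,-1})(Ω₁) = -0.26305 - 0.20875j ; Y_{4,-1}(Ω₂) = 0.32110 + 0.08083j ; Δ = -0.06759 - 0.08829j
  [+0]  conj(Y_{4,0})(Ω₁) = -0.19748 + 0.00000j ; Y_{4,0}(Ω₂) = 0.00326 + 0.00000j ; Δ = -0.00064 + 0.00000j
  [+1]  conj(Y_{4,1})(Ω₁) = 0.26305 - 0.20875j ; Y_{4,1}(Ω₂) = -0.32110 + 0.08083j ; Δ = -0.06759 + 0.08829j
  [+2]  conj(Y_{4,2})(Ω₁) = 0.09522 - 0.40819j ; Y_{4,2}(Ω₂) = -0.05239 + 0.02816j ; Δ = 0.00651 + 0.02407j
  [+3]  conj(Y_{4,3})(Ω₁) = -0.09250 - 0.19566j ; Y_{4,3}(Ω₂) = 0.26045 - 0.23771j ; Δ = -0.07060 - 0.02897j
  [+4]  conj(Y_{4,4})(Ω₁) = -0.05149 - 0.02540j ; Y_{4,4}(Ω₂) = 0.19158 - 0.28961j ; Δ = -0.01722 + 0.01004j
Accumulated sum -0.29847 + 0.00000j; after 4π/(2l+1) scaling, -0.41674 + 0.00000j ⇒ P_4 = -0.416743

-0.416743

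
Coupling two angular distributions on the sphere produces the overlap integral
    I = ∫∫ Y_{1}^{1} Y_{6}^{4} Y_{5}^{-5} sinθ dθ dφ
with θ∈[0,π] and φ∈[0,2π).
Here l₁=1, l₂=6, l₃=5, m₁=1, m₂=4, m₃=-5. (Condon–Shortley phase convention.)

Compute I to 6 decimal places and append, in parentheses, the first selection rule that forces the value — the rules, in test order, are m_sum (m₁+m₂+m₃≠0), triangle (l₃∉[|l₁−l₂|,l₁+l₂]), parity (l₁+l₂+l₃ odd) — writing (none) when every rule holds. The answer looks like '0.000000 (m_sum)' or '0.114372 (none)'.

m-sum 0 ✓  L=12 even ✓  5≤5≤7 ✓
Π(2lᵢ+1) = 3×13×11 = 429
triangle coeff Δ(1,6,5) = 1/858
Σ_t [1,1]: t=1:−1/14400 = -1/14400
(3j)²=6/143 [(1 6 5; 0 0 0)], sign=+1
Σ_t [0,0]: t=0:+1/7257600 = 1/7257600
(3j)²=1/858 [(1 6 5; 1 4 -5)], sign=+1
⇒ 4πI² = 3/143
I = (+1)√(3/143/(4π)) = 0.04085899
No selection rule forces the value: the integral is nonzero (none).

0.040859 (none)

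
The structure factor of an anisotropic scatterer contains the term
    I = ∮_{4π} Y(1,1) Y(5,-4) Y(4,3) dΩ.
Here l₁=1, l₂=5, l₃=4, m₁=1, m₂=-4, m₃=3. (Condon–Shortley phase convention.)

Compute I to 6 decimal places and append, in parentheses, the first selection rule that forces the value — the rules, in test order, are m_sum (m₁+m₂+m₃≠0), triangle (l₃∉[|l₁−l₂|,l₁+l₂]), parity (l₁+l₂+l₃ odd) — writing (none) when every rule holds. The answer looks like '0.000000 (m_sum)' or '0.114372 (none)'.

0.294638 (none)

m-sum 0 ✓  L=10 even ✓  4≤4≤6 ✓
Π(2lᵢ+1) = 3×11×9 = 297
triangle coeff Δ(1,5,4) = 1/495
Σ_t [1,1]: t=1:−1/576 = -1/576
(3j)²=5/99 [(1 5 4; 0 0 0)], sign=-1
Σ_t [0,0]: t=0:+1/10080 = 1/10080
(3j)²=4/55 [(1 5 4; 1 -4 3)], sign=-1
⇒ 4πI² = 12/11
I = (+1)√(12/11/(4π)) = 0.29463840
No selection rule forces the value: the integral is nonzero (none).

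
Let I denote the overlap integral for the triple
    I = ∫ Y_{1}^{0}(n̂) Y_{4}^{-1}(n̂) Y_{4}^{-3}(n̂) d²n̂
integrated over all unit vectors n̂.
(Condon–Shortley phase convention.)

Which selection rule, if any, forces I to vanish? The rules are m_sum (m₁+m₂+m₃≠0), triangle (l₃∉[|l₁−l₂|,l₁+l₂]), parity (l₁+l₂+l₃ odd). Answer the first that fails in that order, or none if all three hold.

m_sum

m₁+m₂+m₃ = 0 − 1 − 3 = -4  ✗
triangle: |1−4|=3 ≤ l₃=4 ≤ 1+4=5
parity: l₁+l₂+l₃ = 9 is odd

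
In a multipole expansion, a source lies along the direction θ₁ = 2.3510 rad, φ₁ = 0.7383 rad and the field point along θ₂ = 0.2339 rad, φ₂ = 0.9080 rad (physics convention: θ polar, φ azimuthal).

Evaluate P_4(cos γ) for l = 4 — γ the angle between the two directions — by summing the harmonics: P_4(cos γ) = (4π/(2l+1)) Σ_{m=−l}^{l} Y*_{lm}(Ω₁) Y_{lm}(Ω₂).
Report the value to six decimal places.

Term-by-term m-sum for l=4 (normalisation 4π/9 = 1.396263):
  m=-4: (-0.110945, 0.021152) × (-0.001127, 0.000601) = (0.000112, -0.000091)  (running Σ = (0.000112, -0.000091))
  m=-3: (0.189843, -0.252807) × (-0.013857, -0.006148) = (-0.004185, 0.002336)  (running Σ = (-0.004073, 0.002245))
  m=-2: (0.039161, 0.414507) × (-0.024534, -0.098041) = (0.039678, -0.014009)  (running Σ = (0.035605, -0.011763))
  m=-1: (-0.081110, -0.073808) × (0.237850, -0.304703) = (-0.041781, 0.007159)  (running Σ = (-0.006176, -0.004604))
  m=0: (-0.346451, -0.000000) × (0.629662, 0.000000) = (-0.218147, -0.000000)  (running Σ = (-0.224323, -0.004604))
  m=1: (0.081110, -0.073808) × (-0.237850, -0.304703) = (-0.041781, -0.007159)  (running Σ = (-0.266104, -0.011763))
  m=2: (0.039161, -0.414507) × (-0.024534, 0.098041) = (0.039678, 0.014009)  (running Σ = (-0.226427, 0.002245))
  m=3: (-0.189843, -0.252807) × (0.013857, -0.006148) = (-0.004185, -0.002336)  (running Σ = (-0.230612, -0.000091))
  m=4: (-0.110945, -0.021152) × (-0.001127, -0.000601) = (0.000112, 0.000091)  (running Σ = (-0.230499, -0.000000))
Accumulated sum (-0.230499, -0.000000); after 4π/(2l+1) scaling, (-0.321838, -0.000000) ⇒ P_4 = -0.321838

-0.321838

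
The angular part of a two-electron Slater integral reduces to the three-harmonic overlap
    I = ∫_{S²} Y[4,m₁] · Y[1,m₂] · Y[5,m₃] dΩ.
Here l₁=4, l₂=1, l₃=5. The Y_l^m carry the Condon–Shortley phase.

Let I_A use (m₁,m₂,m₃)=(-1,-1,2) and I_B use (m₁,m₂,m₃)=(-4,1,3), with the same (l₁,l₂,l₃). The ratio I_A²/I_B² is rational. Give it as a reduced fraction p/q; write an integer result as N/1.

21/1

Same 4,1,5: normalisation and zero-m 3j drop out of the ratio.
A: Δ: 0! 8! 2! / 11! → 1/495; sum: t=0:+1/1440 = 1/1440; 3j²(4 1 5; -1 -1 2) = Δ·Π!·Σ² = 7/165  (sign -1)
B: Δ: 0! 8! 2! / 11! → 1/495; sum: t=0:+1/80640 = 1/80640; 3j²(4 1 5; -4 1 3) = Δ·Π!·Σ² = 1/495  (sign +1)
I_A²/I_B² = (7/165)/(1/495) = 21/1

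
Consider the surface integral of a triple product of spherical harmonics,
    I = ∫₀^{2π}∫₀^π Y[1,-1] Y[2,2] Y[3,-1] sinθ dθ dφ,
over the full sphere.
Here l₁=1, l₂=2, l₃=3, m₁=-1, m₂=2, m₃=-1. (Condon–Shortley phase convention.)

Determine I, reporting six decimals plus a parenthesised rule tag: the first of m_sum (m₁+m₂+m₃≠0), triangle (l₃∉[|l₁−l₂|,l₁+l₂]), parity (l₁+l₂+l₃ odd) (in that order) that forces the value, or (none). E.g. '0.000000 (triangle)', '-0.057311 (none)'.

-0.082589 (none)

Rules hold: Σm=0, L=6 even, 1≤3≤3.
N = 3·5·7 = 105
Δ = 0!·2!·4!/7! = 1/105
Racah Σ t=0..0: t=0:+1/4 = 1/4
⇒ 3j(1 2 3; 0 0 0)² = 3/35, sgn -1
Racah Σ t=0..0: t=0:+1/48 = 1/48
⇒ 3j(1 2 3; -1 2 -1)² = 1/105, sgn +1
4πI² = N·(3j₀)²·(3jₘ)² = 3/35
I = -1·√(0.0857143/4π) = -0.08258890
No selection rule forces the value: the integral is nonzero (none).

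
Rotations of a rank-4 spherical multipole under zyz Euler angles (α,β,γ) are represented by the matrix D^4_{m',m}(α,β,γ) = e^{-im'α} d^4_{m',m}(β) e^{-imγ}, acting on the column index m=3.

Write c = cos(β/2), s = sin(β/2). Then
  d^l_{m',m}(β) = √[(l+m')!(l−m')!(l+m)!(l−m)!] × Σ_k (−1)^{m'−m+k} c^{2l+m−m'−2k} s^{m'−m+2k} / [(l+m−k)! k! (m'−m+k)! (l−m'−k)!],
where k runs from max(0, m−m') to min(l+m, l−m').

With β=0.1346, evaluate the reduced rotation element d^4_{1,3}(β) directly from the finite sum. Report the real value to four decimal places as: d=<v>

d=0.0351

d^4_{1,3}(β=0.1346) via the finite sum:
c=cos(0.134600/2)=0.997736, s=sin(0.134600/2)=0.067249; N=√[120·6·5040·1]=1904.940944
Admissible k: 2..3 (factorial args all ≥0)
  k=2: (−1)^0·1904.9409/(240)·0.9977^6·0.0672^2 = +0.035411
  k=3: (−1)^1·1904.9409/(144)·0.9977^4·0.0672^4 = -0.000268
d^4_{1,3}(0.1346) = +0.035411 -0.000268 = +0.035143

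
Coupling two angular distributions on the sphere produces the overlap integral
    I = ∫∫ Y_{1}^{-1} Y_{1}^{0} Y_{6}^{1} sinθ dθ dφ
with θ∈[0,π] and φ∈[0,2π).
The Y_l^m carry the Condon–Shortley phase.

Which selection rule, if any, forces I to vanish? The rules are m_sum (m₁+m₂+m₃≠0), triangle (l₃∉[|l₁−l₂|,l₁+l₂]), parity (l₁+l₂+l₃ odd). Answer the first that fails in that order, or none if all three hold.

triangle

Σmᵢ = 0  ✓
l₃∈[|l₁−l₂|,l₁+l₂]=[0,2] required, l₃=6 fails  ✗
Σlᵢ = 8 ⇒ even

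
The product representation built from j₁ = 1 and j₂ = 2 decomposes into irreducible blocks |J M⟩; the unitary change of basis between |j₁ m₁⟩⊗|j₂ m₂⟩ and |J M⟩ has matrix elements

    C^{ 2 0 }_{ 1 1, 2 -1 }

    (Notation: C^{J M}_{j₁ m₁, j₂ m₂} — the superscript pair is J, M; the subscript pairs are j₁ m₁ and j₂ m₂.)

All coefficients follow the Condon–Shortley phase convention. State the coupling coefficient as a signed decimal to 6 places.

+0.707107  (= +√(1/2))

triangle: 1!·1!·3!/6! = 6/720
(j±m)!: 2!·0!·1!·3!·2!·2! = 48
prefactor² = (2J+1)·Δ·N² = 2
  k=0: +1/(0!·1!·0!·1!·1!·2!) = 1/2
Σ = 1/2  ⇒  CG² = 2·(1/2)² = 1/2
CG = +√(1/2) = +0.707107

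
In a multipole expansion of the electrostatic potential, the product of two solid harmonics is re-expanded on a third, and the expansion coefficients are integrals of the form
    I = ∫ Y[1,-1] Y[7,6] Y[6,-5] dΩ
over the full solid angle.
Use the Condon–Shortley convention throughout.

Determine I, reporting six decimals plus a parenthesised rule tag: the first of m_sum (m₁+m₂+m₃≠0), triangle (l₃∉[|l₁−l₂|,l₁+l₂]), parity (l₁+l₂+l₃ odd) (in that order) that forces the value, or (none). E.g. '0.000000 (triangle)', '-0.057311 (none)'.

m-sum 0 ✓  L=14 even ✓  6≤6≤8 ✓
Π(2lᵢ+1) = 3×15×13 = 585
triangle coeff Δ(1,7,6) = 1/1365
Σ_t [1,1]: t=1:−1/518400 = -1/518400
(3j)²=7/195 [(1 7 6; 0 0 0)], sign=-1
Σ_t [2,2]: t=2:+1/79833600 = 1/79833600
(3j)²=2/35 [(1 7 6; -1 6 -5)], sign=-1
⇒ 4πI² = 6/5
I = (+1)√(6/5/(4π)) = 0.30901936
No selection rule forces the value: the integral is nonzero (none).

0.309019 (none)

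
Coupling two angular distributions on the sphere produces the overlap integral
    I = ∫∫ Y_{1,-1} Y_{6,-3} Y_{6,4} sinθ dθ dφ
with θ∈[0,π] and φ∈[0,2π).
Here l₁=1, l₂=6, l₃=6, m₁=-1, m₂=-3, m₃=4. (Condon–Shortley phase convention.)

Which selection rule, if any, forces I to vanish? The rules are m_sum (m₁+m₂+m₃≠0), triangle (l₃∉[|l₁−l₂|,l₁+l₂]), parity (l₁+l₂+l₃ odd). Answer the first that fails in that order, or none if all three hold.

Σmᵢ = 0  ✓
l₃∈[|l₁−l₂|,l₁+l₂]=[5,7], have l₃=6  ✓
Σlᵢ = 13 ⇒ odd  ✗

parity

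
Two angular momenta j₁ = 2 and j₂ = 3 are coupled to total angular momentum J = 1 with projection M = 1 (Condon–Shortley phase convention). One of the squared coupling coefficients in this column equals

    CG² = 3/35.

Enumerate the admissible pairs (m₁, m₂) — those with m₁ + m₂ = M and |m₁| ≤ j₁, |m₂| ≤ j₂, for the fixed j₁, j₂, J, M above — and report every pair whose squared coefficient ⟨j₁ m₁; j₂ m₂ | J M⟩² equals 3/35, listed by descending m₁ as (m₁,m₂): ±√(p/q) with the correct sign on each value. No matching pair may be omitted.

(1,0): −√(3/35)

Admissible pairs with m₁+m₂ = M = 1: (-2,3), (-1,2), (0,1), (1,0), (2,-1)
  (m₁,m₂)=(2,-1): CG² = 1/35, CG = +√(1/35)
  (m₁,m₂)=(1,0): CG² = 3/35, CG = −√(3/35)   ← matches the target
  (m₁,m₂)=(0,1): CG² = 6/35, CG = +√(6/35)
  (m₁,m₂)=(-1,2): CG² = 2/7, CG = −√(2/7)
  (m₁,m₂)=(-2,3): CG² = 3/7, CG = +√(3/7)
Pairs with CG² = 3/35: (1,0): −√(3/35)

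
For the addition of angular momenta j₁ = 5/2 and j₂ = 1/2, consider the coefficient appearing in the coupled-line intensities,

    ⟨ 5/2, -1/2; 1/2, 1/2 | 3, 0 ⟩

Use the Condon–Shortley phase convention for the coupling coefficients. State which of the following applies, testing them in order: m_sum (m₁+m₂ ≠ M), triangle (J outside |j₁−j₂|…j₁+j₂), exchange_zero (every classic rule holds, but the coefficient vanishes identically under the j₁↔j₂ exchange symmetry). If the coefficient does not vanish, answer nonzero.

m-sum: m₁+m₂ = -1/2+1/2 = 0, M = 0  ✓
triangle: |j₁−j₂| = 2 ≤ J = 3 ≤ j₁+j₂ = 3  ✓
exchange: j₁≠j₂ or m₁≠m₂ — the exchange symmetry imposes no constraint here
value check: CG = +√(1/2) = +0.707107 ≠ 0

nonzero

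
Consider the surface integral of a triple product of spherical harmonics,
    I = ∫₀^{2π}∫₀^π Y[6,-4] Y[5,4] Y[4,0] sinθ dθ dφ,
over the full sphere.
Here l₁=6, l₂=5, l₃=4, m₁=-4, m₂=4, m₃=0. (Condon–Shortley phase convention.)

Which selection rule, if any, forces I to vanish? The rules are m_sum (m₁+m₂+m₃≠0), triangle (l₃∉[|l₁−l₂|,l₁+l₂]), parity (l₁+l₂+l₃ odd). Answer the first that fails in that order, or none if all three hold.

parity

Σmᵢ = 0  ✓
l₃∈[|l₁−l₂|,l₁+l₂]=[1,11], have l₃=4  ✓
Σlᵢ = 15 ⇒ odd  ✗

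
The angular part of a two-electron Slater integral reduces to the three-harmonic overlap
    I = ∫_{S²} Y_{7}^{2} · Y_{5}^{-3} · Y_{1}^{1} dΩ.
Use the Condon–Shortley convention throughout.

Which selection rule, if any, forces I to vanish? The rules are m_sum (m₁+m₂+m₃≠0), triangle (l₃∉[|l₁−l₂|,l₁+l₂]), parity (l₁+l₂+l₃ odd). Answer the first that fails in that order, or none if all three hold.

triangle

m₁+m₂+m₃ = 2 − 3 + 1 = 0  ✓
triangle: need |l₁−l₂| ≤ l₃ ≤ l₁+l₂ = [2,12]; l₃=1 is outside  ✗
parity: l₁+l₂+l₃ = 13 is odd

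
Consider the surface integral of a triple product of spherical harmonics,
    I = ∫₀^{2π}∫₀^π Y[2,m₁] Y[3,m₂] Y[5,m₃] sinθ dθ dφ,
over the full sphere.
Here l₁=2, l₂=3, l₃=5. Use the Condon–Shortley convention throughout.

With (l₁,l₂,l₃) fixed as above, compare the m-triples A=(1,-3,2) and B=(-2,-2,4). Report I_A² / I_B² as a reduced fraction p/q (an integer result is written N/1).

Same 2,3,5: normalisation and zero-m 3j drop out of the ratio.
A: Δ: 0! 4! 6! / 11! → 1/2310; sum: t=0:+1/4320 = 1/4320; 3j²(2 3 5; 1 -3 2) = Δ·Π!·Σ² = 1/330  (sign -1)
B: Δ: 0! 4! 6! / 11! → 1/2310; sum: t=0:+1/2880 = 1/2880; 3j²(2 3 5; -2 -2 4) = Δ·Π!·Σ² = 3/55  (sign -1)
I_A²/I_B² = (1/330)/(3/55) = 1/18

1/18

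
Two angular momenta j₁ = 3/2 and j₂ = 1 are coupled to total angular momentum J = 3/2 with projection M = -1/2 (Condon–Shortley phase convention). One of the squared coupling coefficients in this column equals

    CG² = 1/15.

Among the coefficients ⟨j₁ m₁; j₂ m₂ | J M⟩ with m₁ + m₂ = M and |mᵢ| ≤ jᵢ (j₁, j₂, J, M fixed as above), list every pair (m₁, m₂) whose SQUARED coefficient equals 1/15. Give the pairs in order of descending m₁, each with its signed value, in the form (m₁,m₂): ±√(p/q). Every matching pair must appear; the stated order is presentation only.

Admissible pairs with m₁+m₂ = M = -1/2: (-3/2,1), (-1/2,0), (1/2,-1)
  (m₁,m₂)=(1/2,-1): CG² = 8/15, CG = +√(8/15)
  (m₁,m₂)=(-1/2,0): CG² = 1/15, CG = −√(1/15)   ← matches the target
  (m₁,m₂)=(-3/2,1): CG² = 2/5, CG = −√(2/5)
Pairs with CG² = 1/15: (-1/2,0): −√(1/15)

(-1/2,0): −√(1/15)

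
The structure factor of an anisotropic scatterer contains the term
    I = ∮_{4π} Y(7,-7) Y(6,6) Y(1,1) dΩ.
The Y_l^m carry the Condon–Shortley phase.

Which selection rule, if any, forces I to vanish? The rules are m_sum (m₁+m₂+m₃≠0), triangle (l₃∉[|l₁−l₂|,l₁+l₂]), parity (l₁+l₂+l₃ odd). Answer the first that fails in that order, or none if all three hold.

Σmᵢ = 0  ✓
l₃∈[|l₁−l₂|,l₁+l₂]=[1,13], have l₃=1  ✓
Σlᵢ = 14 ⇒ even  ✓

none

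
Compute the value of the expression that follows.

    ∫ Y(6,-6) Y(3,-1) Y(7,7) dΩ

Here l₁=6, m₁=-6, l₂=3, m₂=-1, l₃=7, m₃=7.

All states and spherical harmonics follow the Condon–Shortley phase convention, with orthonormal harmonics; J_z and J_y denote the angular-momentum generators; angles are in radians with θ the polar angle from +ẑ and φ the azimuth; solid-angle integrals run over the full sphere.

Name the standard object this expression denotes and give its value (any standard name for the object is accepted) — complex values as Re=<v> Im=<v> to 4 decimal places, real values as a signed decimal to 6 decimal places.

Gaunt coefficient, +0.220392

This is a Gaunt coefficient — the integral of a triple product of spherical harmonics over the sphere.
m-sum 0 ✓  L=16 even ✓  3≤7≤9 ✓
Π(2lᵢ+1) = 13×7×15 = 1365
triangle coeff Δ(6,3,7) = 1/2042040
Σ_t [0,2]: t=0:+1/207360 t=1:−1/57600 t=2:+1/207360 = -1/129600
(3j)²=168/12155 [(6 3 7; 0 0 0)], sign=+1
Σ_t [2,2]: t=2:+1/174182400 = 1/174182400
(3j)²=11/340 [(6 3 7; -6 -1 7)], sign=+1
⇒ 4πI² = 882/1445
I = (+1)√(882/1445/(4π)) = 0.22039180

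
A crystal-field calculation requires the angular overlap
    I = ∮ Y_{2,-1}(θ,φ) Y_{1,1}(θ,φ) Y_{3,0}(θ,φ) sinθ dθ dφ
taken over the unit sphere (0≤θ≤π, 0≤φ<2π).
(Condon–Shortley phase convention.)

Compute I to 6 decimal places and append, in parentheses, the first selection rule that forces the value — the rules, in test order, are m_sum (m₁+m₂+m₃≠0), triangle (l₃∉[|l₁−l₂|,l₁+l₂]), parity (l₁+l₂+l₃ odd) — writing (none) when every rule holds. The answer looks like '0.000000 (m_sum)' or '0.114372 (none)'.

0.143048 (none)

Rules hold: Σm=0, L=6 even, 1≤3≤3.
N = 5·3·7 = 105
Δ = 0!·4!·2!/7! = 1/105
Racah Σ t=0..0: t=0:+1/4 = 1/4
⇒ 3j(2 1 3; 0 0 0)² = 3/35, sgn -1
Racah Σ t=0..0: t=0:+1/12 = 1/12
⇒ 3j(2 1 3; -1 1 0)² = 1/35, sgn -1
4πI² = N·(3j₀)²·(3jₘ)² = 9/35
I = +1·√(0.257143/4π) = 0.14304817
No selection rule forces the value: the integral is nonzero (none).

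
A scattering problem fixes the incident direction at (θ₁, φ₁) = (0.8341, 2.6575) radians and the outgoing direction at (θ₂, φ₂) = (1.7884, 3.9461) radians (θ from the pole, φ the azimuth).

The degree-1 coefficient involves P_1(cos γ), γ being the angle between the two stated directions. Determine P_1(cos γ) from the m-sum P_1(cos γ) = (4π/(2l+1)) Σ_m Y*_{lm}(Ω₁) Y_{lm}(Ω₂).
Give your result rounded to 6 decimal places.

0.056349

Term-by-term m-sum for l=1 (normalisation 4π/3 = 4.188790):
  m=-1: (-0.226501+0.119099i) × (-0.233938+0.243055i) = +0.024040-0.082914i  (running Σ = +0.024040-0.082914i)
  m=0: (+0.328265-0.000000i) × (-0.105485+0.000000i) = -0.034627+0.000000i  (running Σ = -0.010587-0.082914i)
  m=1: (+0.226501+0.119099i) × (+0.233938+0.243055i) = +0.024040+0.082914i  (running Σ = +0.013452+0.000000i)
Accumulated sum +0.013452+0.000000i; after 4π/(2l+1) scaling, +0.056349+0.000000i ⇒ P_1 = 0.056349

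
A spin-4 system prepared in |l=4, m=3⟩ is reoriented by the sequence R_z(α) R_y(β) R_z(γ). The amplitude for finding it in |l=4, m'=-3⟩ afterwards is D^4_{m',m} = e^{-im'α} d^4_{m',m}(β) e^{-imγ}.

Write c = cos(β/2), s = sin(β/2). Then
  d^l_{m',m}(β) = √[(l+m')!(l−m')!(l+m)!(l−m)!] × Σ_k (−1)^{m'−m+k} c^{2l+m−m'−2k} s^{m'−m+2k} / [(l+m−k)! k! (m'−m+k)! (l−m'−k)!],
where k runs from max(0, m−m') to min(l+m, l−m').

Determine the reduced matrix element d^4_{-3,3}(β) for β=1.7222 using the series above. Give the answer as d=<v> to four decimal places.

d=0.4566

d^4_{-3,3}(β=1.7222) via the finite sum:
c=cos(1.722200/2)=0.651603, s=sin(1.722200/2)=0.758560; N=√[1·5040·5040·1]=5040.000000
Admissible k: 6..7 (factorial args all ≥0)
  k=6: (−1)^0·5040.0000/(720)·0.6516^2·0.7586^6 = +0.566244
  k=7: (−1)^1·5040.0000/(5040)·0.6516^0·0.7586^8 = -0.109627
d^4_{-3,3}(1.7222) = +0.566244 -0.109627 = +0.456617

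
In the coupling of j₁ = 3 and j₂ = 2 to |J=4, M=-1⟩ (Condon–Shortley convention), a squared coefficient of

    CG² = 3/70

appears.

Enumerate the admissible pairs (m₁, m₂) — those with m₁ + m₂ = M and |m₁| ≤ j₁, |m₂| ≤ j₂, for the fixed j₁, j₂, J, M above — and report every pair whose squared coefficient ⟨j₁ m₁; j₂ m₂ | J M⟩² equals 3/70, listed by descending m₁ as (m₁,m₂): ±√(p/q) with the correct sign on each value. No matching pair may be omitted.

Admissible pairs with m₁+m₂ = M = -1: (-3,2), (-2,1), (-1,0), (0,-1), (1,-2)
  (m₁,m₂)=(1,-2): CG² = 2/7, CG = +√(2/7)
  (m₁,m₂)=(0,-1): CG² = 3/14, CG = +√(3/14)
  (m₁,m₂)=(-1,0): CG² = 3/28, CG = −√(3/28)
  (m₁,m₂)=(-2,1): CG² = 7/20, CG = −√(7/20)
  (m₁,m₂)=(-3,2): CG² = 3/70, CG = −√(3/70)   ← matches the target
Pairs with CG² = 3/70: (-3,2): −√(3/70)

(-3,2): −√(3/70)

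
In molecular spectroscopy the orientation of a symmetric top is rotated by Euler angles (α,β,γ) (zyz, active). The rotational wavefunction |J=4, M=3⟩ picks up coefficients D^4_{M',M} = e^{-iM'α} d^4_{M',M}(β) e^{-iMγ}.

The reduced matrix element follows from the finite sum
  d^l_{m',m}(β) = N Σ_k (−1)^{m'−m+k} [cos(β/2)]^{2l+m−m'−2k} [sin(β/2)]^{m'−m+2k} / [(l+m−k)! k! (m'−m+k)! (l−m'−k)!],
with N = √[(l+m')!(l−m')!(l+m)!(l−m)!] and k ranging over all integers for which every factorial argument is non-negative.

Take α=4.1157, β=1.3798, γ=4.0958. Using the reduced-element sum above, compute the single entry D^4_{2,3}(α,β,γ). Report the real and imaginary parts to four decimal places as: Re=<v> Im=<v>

Re=0.0396 Im=0.4013

D^4_{2,3}(4.1157,1.3798,4.0958) = e^{-i·2·4.1157}·d^4_{2,3}(1.3798)·e^{-i·3·4.0958}. Compute d first:
c=cos(1.379800/2)=0.771310, s=sin(1.379800/2)=0.636460; N=√[720·2·5040·1]=2693.993318
The bounds max(0,m−m')=1 and min(l+m,l−m')=2 give 2 terms
  k=1: (−1)^0·2693.9933/(720)·0.7713^7·0.6365^1 = +0.386756
  k=2: (−1)^1·2693.9933/(240)·0.7713^5·0.6365^3 = -0.790028
d^4_{2,3}(1.3798) = +0.386756 -0.790028 = -0.403273
D = (-0.368522-0.929619i)·(-0.403273)·(+0.961339+0.275366i) = +0.039637+0.401320i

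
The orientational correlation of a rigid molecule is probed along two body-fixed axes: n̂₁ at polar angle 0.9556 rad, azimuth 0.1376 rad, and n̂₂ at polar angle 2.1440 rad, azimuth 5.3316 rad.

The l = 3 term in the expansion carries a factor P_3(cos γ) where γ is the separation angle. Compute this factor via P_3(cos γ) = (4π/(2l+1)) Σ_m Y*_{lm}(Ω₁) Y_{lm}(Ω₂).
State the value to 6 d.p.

Summing Y*_{l m}(θ₁,φ₁)·Y_{l m}(θ₂,φ₂) over m ∈ [−3, 3]; prefactor 4π/(2·3+1) = 1.795196:
  m=-3: (0.208156, 0.091165) × (-0.237329, 0.070005) = (-0.055784, -0.007064)  (running Σ = (-0.055784, -0.007064))
  m=-2: (0.378560, 0.106892) × (0.127655, -0.369823) = (0.087856, -0.126355)  (running Σ = (0.032073, -0.133419))
  m=-1: (0.173940, 0.024086) × (0.074161, 0.104054) = (0.010393, 0.019885)  (running Σ = (0.042466, -0.113534))
  m=0: (-0.287444, -0.000000) × (0.309527, 0.000000) = (-0.088972, -0.000000)  (running Σ = (-0.046506, -0.113534))
  m=1: (-0.173940, 0.024086) × (-0.074161, 0.104054) = (0.010393, -0.019885)  (running Σ = (-0.036112, -0.133419))
  m=2: (0.378560, -0.106892) × (0.127655, 0.369823) = (0.087856, 0.126355)  (running Σ = (0.051744, -0.007064))
  m=3: (-0.208156, 0.091165) × (0.237329, 0.070005) = (-0.055784, 0.007064)  (running Σ = (-0.004039, -0.000000))
Total Σ_m = (-0.004039, -0.000000). Multiply by 1.795196: (-0.007251, -0.000000). P_3(cos γ) = -0.007251

-0.007251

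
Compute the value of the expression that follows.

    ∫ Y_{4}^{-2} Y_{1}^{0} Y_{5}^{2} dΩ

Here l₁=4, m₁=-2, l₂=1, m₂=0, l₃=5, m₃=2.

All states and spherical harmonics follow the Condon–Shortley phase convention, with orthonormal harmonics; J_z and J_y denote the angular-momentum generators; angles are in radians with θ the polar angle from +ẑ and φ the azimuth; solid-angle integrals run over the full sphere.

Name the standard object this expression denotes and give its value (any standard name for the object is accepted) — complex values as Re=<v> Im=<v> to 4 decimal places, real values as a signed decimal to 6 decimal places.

This is a Gaunt coefficient — the integral of a triple product of spherical harmonics over the sphere.
Rules hold: Σm=0, L=10 even, 3≤5≤5.
N = 9·3·11 = 297
Δ = 0!·8!·2!/11! = 1/495
Racah Σ t=0..0: t=0:+1/576 = 1/576
⇒ 3j(4 1 5; 0 0 0)² = 5/99, sgn -1
Racah Σ t=0..0: t=0:+1/1440 = 1/1440
⇒ 3j(4 1 5; -2 0 2)² = 7/165, sgn -1
4πI² = N·(3j₀)²·(3jₘ)² = 7/11
I = +1·√(0.636364/4π) = 0.22503380

Gaunt coefficient, +0.225034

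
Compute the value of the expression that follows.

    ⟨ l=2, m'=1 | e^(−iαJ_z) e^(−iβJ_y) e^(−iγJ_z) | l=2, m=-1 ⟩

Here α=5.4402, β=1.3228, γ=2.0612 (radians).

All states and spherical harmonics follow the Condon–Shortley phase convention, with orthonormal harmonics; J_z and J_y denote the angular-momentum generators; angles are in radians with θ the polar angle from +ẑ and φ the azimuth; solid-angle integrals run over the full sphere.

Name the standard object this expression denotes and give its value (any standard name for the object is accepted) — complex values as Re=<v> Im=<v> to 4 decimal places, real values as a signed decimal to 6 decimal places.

Wigner D-matrix element, Re=-0.5467 Im=0.1323

This is a Wigner D-matrix element — the rotation-matrix element ⟨l m'| R(α,β,γ) |l m⟩ in the angular-momentum basis.
First d^2_{1,-1}(β=1.3228), then the phase factors e^{-i(1)α} and e^{-i(-1)γ}:
c=cos(1.322800/2)=0.789133, s=sin(1.322800/2)=0.614222; N=√[6·1·1·6]=6.000000
k: max(0,(-1)−(1))=0 … min(2+(-1),2−(1))=1
  k=0: (−1)^2·6.0000/(2)·0.7891^2·0.6142^2 = +0.704811
  k=1: (−1)^3·6.0000/(6)·0.7891^0·0.6142^4 = -0.142332
d^2_{1,-1}(1.3228) = +0.704811 -0.142332 = +0.562479
D = (+0.665237+0.746632i)·(+0.562479)·(-0.470982+0.882143i) = -0.546702+0.132286i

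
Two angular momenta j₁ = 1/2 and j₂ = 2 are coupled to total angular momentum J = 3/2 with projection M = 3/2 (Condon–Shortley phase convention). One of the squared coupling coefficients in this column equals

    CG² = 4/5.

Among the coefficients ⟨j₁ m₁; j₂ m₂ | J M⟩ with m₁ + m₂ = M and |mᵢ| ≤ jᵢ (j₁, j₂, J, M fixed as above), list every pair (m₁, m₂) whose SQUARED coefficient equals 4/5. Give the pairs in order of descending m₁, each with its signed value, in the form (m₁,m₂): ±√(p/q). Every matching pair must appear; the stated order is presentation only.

Admissible pairs with m₁+m₂ = M = 3/2: (-1/2,2), (1/2,1)
  (m₁,m₂)=(1/2,1): CG² = 1/5, CG = +√(1/5)
  (m₁,m₂)=(-1/2,2): CG² = 4/5, CG = −√(4/5)   ← matches the target
Pairs with CG² = 4/5: (-1/2,2): −√(4/5)

(-1/2,2): −√(4/5)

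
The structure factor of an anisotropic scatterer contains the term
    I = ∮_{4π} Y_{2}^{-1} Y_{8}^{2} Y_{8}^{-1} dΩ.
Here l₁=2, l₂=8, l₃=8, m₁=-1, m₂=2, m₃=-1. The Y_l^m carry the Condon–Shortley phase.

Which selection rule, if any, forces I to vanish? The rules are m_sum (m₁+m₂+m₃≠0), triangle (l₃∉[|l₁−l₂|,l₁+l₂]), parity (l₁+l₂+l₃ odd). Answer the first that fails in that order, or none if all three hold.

Σmᵢ = 0  ✓
l₃∈[|l₁−l₂|,l₁+l₂]=[6,10], have l₃=8  ✓
Σlᵢ = 18 ⇒ even  ✓

none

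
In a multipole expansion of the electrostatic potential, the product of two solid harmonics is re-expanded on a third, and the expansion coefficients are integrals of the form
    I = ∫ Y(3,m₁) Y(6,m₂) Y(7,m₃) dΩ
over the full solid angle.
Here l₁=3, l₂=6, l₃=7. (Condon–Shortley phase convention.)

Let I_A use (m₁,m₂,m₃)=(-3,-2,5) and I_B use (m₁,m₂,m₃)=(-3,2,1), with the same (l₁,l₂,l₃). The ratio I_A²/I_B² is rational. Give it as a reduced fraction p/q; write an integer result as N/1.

297/196

Shared (l₁,l₂,l₃)=(3,6,7): N and (l;000)² cancel in I_A²/I_B².
A: Δ = 2!·4!·10!/17! = 1/2042040; Racah Σ t=2..2: t=2:+1/3870720 = 1/3870720; ⇒ 3j(3 6 7; -3 -2 5)² = 135/6188, sgn +1
B: Δ = 2!·4!·10!/17! = 1/2042040; Racah Σ t=2..2: t=2:+1/829440 = 1/829440; ⇒ 3j(3 6 7; -3 2 1)² = 35/2431, sgn +1
I_A²/I_B² = (135/6188)/(35/2431) = 297/196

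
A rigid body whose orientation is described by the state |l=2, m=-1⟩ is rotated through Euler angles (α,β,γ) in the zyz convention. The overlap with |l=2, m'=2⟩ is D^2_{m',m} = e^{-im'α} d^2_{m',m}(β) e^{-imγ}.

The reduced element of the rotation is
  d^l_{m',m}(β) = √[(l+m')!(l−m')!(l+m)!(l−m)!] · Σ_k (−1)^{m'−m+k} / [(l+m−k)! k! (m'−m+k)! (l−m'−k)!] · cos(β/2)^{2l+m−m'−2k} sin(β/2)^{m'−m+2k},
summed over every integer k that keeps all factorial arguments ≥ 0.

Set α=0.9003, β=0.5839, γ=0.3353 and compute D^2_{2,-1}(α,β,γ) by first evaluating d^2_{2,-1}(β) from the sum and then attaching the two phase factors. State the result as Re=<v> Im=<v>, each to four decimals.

D^2_{2,-1}(0.9003,0.5839,0.3353) = e^{-i·2·0.9003}·d^2_{2,-1}(0.5839)·e^{-i·-1·0.3353}. Compute d first:
Half-angle: c=0.957684, s=0.287820. N=√(24·1·1·6)=12.000000
k∈{0} keeps every argument non-negative
  k=0: (−1)^3·12.0000/(6)·0.9577^1·0.2878^3 = -0.045668
d^2_{2,-1}(0.5839) = -0.045668
D = (-0.227786-0.973711i)·(-0.045668)·(+0.944312+0.329052i) = -0.004809+0.045415i

Re=-0.0048 Im=0.0454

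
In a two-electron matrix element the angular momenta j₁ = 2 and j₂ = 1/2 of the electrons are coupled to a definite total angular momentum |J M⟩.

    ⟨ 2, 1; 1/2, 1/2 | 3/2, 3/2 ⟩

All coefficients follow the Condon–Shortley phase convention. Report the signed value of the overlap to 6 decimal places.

triangle: 1!*3!*0!/5! = 6/120
(j±m)!: 3!*1!*1!*0!*3!*0! = 36
prefactor² = (2J+1)*Δ*N² = 36/5
  k=1: −1/(1!*0!*0!*0!*3!*0!) = -1/6
Σ = -1/6  ⇒  CG² = 36/5*(-1/6)² = 1/5
CG = −√(1/5) = -0.447214

-0.447214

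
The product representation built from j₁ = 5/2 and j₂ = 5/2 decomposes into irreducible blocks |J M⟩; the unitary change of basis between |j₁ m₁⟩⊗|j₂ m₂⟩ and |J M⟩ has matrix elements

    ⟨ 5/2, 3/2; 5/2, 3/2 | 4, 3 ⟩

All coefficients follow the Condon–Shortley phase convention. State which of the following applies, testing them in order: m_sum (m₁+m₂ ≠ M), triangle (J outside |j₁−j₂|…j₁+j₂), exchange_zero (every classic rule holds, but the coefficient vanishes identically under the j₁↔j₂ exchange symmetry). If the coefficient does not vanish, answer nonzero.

exchange_zero

m-sum: m₁+m₂ = 3/2+3/2 = 3, M = 3  ✓
triangle: |j₁−j₂| = 0 ≤ J = 4 ≤ j₁+j₂ = 5  ✓
exchange: j₁=j₂ and m₁=m₂, and (−1)^(j₁+j₂−J) = (−1)^1 = −1 forces ⟨j₁m₁;j₂m₂|JM⟩ = −⟨j₂m₂;j₁m₁|JM⟩ = −⟨j₁m₁;j₂m₂|JM⟩ ⇒ the coefficient vanishes identically
Racah sum check: Σ_k collapses to 0 ⇒ CG = 0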